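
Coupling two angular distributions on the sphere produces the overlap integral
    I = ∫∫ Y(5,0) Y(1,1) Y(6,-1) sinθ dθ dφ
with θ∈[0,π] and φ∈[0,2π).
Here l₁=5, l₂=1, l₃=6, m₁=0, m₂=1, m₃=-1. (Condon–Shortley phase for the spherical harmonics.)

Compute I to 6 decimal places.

Checks pass: Σm=0; 12 even; l₃=6∈[4,6].
(2·5+1)(2·1+1)(2·6+1) = 429
Δ: 0! 10! 2! / 13! → 1/858
sum: t=0:+1/14400 = 1/14400
3j²(5 1 6; 0 0 0) = Δ·Π!·Σ² = 6/143  (sign +1)
sum: t=0:+1/28800 = 1/28800
3j²(5 1 6; 0 1 -1) = Δ·Π!·Σ² = 7/286  (sign -1)
combine: 4πI² = 429·6/143·7/286 = 63/143
take √, sign -1: I = -0.18723944

-0.187239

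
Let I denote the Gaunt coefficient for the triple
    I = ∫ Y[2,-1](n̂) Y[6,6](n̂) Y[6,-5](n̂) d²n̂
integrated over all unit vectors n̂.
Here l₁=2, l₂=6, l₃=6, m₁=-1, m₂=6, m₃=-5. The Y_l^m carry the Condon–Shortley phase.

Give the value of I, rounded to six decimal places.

0.178412

Rules hold: Σm=0, L=14 even, 4≤6≤8.
N = 5·13·13 = 845
Δ = 2!·2!·10!/15! = 1/90090
Racah Σ t=0..2: t=0:+1/69120 t=1:−1/14400 t=2:+1/69120 = -7/172800
⇒ 3j(2 6 6; 0 0 0)² = 14/715, sgn -1
Racah Σ t=2..2: t=2:+1/7257600 = 1/7257600
⇒ 3j(2 6 6; -1 6 -5)² = 11/455, sgn -1
4πI² = N·(3j₀)²·(3jₘ)² = 2/5
I = +1·√(0.4/4π) = 0.17841241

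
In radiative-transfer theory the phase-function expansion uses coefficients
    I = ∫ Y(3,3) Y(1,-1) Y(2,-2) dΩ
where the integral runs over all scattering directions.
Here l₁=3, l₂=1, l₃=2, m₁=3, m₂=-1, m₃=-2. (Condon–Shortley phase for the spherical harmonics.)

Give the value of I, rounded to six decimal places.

m-sum 0 ✓  L=6 even ✓  2≤2≤4 ✓
Π(2lᵢ+1) = 7×3×5 = 105
triangle coeff Δ(3,1,2) = 1/105
Σ_t [1,1]: t=1:−1/4 = -1/4
(3j)²=3/35 [(3 1 2; 0 0 0)], sign=-1
Σ_t [0,0]: t=0:+1/48 = 1/48
(3j)²=1/7 [(3 1 2; 3 -1 -2)], sign=+1
⇒ 4πI² = 9/7
I = (-1)√(9/7/(4π)) = -0.31986543

-0.319865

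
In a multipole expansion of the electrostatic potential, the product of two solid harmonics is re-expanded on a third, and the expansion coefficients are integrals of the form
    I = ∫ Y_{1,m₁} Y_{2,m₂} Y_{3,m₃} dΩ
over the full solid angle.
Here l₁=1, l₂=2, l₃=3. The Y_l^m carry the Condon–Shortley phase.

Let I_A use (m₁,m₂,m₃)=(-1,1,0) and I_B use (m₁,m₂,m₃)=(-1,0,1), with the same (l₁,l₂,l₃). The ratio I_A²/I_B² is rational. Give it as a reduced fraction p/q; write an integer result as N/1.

1/2

Shared (l₁,l₂,l₃)=(1,2,3): N and (l;000)² cancel in I_A²/I_B².
A: Δ = 0!·2!·4!/7! = 1/105; Racah Σ t=0..0: t=0:+1/12 = 1/12; ⇒ 3j(1 2 3; -1 1 0)² = 1/35, sgn -1
B: Δ = 0!·2!·4!/7! = 1/105; Racah Σ t=0..0: t=0:+1/8 = 1/8; ⇒ 3j(1 2 3; -1 0 1)² = 2/35, sgn +1
I_A²/I_B² = (1/35)/(2/35) = 1/2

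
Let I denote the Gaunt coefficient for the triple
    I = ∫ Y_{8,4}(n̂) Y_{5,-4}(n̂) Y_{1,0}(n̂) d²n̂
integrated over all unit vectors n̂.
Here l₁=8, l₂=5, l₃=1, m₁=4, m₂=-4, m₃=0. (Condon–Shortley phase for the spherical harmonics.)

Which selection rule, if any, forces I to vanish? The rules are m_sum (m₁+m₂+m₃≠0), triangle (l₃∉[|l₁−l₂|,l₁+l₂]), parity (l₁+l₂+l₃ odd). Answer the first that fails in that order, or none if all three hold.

triangle

Σmᵢ = 0  ✓
l₃∈[|l₁−l₂|,l₁+l₂]=[3,13], have l₃=1  ✗
Σlᵢ = 14 ⇒ even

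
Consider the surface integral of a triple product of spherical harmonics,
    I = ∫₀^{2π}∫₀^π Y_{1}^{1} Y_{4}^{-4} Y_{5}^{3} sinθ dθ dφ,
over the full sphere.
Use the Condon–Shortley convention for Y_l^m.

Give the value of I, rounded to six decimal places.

Checks pass: Σm=0; 10 even; l₃=5∈[3,5].
(2·1+1)(2·4+1)(2·5+1) = 297
Δ: 0! 2! 8! / 11! → 1/495
sum: t=0:+1/576 = 1/576
3j²(1 4 5; 0 0 0) = Δ·Π!·Σ² = 5/99  (sign -1)
sum: t=0:+1/80640 = 1/80640
3j²(1 4 5; 1 -4 3) = Δ·Π!·Σ² = 1/495  (sign +1)
combine: 4πI² = 297·5/99·1/495 = 1/33
take √, sign -1: I = -0.04910640

-0.049106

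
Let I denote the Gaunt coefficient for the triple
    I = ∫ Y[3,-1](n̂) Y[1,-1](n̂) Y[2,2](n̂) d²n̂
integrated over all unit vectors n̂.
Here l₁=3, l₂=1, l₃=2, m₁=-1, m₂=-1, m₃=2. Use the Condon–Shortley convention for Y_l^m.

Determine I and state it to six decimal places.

-0.082589

m-sum 0 ✓  L=6 even ✓  2≤2≤4 ✓
Π(2lᵢ+1) = 7×3×5 = 105
triangle coeff Δ(3,1,2) = 1/105
Σ_t [1,1]: t=1:−1/4 = -1/4
(3j)²=3/35 [(3 1 2; 0 0 0)], sign=-1
Σ_t [0,0]: t=0:+1/48 = 1/48
(3j)²=1/105 [(3 1 2; -1 -1 2)], sign=+1
⇒ 4πI² = 3/35
I = (-1)√(3/35/(4π)) = -0.08258890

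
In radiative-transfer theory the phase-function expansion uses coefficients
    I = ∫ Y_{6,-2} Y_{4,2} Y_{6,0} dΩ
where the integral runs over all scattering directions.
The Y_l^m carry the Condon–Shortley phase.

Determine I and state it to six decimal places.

m-sum 0 ✓  L=16 even ✓  2≤6≤10 ✓
Π(2lᵢ+1) = 13×9×13 = 1521
triangle coeff Δ(6,4,6) = 1/15315300
Σ_t [0,4]: t=0:+1/829440 t=1:−1/25920 t=2:+1/9216 t=3:−1/25920 t=4:+1/829440 = 7/207360
(3j)²=28/2431 [(6 4 6; 0 0 0)], sign=+1
Σ_t [2,4]: t=2:+1/138240 t=3:−1/25920 t=4:+1/55296 = -11/829440
(3j)²=11/1326 [(6 4 6; -2 2 0)], sign=-1
⇒ 4πI² = 42/289
I = (-1)√(42/289/(4π)) = -0.10754019

-0.107540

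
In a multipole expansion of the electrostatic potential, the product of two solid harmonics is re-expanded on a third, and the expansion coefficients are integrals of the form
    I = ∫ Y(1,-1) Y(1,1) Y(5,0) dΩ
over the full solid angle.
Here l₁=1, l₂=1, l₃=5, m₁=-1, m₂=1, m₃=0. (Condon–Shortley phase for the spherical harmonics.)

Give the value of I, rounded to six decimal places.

l₃=5 ∉ [0,2] — triangle fails ⇒ I = 0

0.000000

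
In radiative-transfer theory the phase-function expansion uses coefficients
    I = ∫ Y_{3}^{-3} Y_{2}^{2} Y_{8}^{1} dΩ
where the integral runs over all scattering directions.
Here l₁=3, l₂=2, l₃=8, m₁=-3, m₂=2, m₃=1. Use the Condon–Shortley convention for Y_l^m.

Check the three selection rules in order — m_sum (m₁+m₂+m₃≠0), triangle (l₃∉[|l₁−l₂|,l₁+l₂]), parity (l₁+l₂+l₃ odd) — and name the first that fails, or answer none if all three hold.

triangle

Σmᵢ = 0  ✓
l₃∈[|l₁−l₂|,l₁+l₂]=[1,5], have l₃=8  ✗
Σlᵢ = 13 ⇒ odd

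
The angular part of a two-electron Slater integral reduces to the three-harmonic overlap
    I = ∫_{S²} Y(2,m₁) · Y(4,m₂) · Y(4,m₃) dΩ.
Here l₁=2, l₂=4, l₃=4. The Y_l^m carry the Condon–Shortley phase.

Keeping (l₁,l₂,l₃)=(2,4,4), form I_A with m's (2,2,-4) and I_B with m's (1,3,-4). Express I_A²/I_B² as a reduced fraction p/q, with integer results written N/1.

Shared (l₁,l₂,l₃)=(2,4,4): N and (l;000)² cancel in I_A²/I_B².
A: Δ = 2!·2!·6!/11! = 1/13860; Racah Σ t=0..0: t=0:+1/2880 = 1/2880; ⇒ 3j(2 4 4; 2 2 -4)² = 2/165, sgn +1
B: Δ = 2!·2!·6!/11! = 1/13860; Racah Σ t=1..1: t=1:−1/1440 = -1/1440; ⇒ 3j(2 4 4; 1 3 -4)² = 7/165, sgn -1
I_A²/I_B² = (2/165)/(7/165) = 2/7

2/7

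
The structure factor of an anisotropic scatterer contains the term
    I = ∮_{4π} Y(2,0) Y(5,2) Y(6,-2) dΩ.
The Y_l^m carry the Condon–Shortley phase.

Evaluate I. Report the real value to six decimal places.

0.000000

L=13 odd ⇒ parity kills the (l;000) factor ⇒ I = 0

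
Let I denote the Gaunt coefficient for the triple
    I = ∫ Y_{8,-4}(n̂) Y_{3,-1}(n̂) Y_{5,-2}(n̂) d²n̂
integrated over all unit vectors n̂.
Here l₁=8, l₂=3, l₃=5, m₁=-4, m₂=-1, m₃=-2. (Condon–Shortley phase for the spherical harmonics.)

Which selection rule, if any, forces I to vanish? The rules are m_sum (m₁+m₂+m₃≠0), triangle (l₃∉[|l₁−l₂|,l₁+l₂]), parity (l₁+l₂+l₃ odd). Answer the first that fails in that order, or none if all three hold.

m₁+m₂+m₃ = -4 − 1 − 2 = -7  ✗
triangle: |8−3|=5 ≤ l₃=5 ≤ 8+3=11
parity: l₁+l₂+l₃ = 16 is even

m_sum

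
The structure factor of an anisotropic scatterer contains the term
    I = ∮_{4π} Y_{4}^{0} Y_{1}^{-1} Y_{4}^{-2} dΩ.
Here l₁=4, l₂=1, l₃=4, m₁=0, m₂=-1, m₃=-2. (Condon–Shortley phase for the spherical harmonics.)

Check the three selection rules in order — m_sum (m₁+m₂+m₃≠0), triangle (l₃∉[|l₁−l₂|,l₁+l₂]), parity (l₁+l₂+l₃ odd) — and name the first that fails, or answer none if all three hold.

m_sum

azimuthal sum: 0 − 1 − 2 = -3  ✗
3 ≤ 4 ≤ 5 (triangle on l)
L = 4 + 1 + 4 = 9 (odd)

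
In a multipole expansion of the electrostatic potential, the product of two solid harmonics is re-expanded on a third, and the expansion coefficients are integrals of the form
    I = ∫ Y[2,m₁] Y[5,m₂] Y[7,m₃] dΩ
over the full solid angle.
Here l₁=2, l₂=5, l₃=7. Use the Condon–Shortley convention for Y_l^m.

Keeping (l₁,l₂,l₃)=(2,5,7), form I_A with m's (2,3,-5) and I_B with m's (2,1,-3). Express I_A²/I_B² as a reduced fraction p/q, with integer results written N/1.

33/14

l's match ⇒ only the (l;m) 3-j factors differ between A and B.
A: triangle coeff Δ(2,5,7) = 1/15015; Σ_t [0,0]: t=0:+1/1935360 = 1/1935360; (3j)²=3/91 [(2 5 7; 2 3 -5)], sign=+1
B: triangle coeff Δ(2,5,7) = 1/15015; Σ_t [0,0]: t=0:+1/414720 = 1/414720; (3j)²=2/143 [(2 5 7; 2 1 -3)], sign=+1
I_A²/I_B² = (3/91)/(2/143) = 33/14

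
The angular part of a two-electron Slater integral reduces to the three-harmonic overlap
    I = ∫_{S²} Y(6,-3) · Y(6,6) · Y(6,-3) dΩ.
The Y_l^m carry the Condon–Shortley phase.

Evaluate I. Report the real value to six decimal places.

Checks pass: Σm=0; 18 even; l₃=6∈[0,12].
(2·6+1)(2·6+1)(2·6+1) = 2197
Δ: 6! 6! 6! / 19! → 1/325909584
sum: t=0:+1/373248000 t=1:−1/1728000 t=2:+1/110592 t=3:−1/46656 t=4:+1/110592 t=5:−1/1728000 t=6:+1/373248000 = -7/1555200
3j²(6 6 6; 0 0 0) = Δ·Π!·Σ² = 400/46189  (sign -1)
sum: t=6:+1/18662400 = 1/18662400
3j²(6 6 6; -3 6 -3) = Δ·Π!·Σ² = 84/4199  (sign -1)
combine: 4πI² = 2197·400/46189·84/4199 = 436800/1147619
take √, sign +1: I = 0.17403537

0.174035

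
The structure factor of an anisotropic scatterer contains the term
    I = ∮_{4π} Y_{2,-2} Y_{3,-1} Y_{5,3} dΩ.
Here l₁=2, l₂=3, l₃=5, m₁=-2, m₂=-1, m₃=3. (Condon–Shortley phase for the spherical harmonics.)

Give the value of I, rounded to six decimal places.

-0.200476

Rules hold: Σm=0, L=10 even, 1≤5≤5.
N = 5·7·11 = 385
Δ = 0!·4!·6!/11! = 1/2310
Racah Σ t=0..0: t=0:+1/144 = 1/144
⇒ 3j(2 3 5; 0 0 0)² = 10/231, sgn -1
Racah Σ t=0..0: t=0:+1/1152 = 1/1152
⇒ 3j(2 3 5; -2 -1 3)² = 1/33, sgn +1
4πI² = N·(3j₀)²·(3jₘ)² = 50/99
I = -1·√(0.505051/4π) = -0.20047604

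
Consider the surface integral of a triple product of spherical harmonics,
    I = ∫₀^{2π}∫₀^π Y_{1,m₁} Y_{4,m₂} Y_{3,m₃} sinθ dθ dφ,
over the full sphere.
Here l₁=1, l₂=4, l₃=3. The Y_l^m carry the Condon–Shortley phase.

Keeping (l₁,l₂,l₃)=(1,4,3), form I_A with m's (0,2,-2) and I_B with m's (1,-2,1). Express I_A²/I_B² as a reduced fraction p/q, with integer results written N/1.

l's match ⇒ only the (l;m) 3-j factors differ between A and B.
A: triangle coeff Δ(1,4,3) = 1/252; Σ_t [1,1]: t=1:−1/120 = -1/120; (3j)²=1/21 [(1 4 3; 0 2 -2)], sign=+1
B: triangle coeff Δ(1,4,3) = 1/252; Σ_t [0,0]: t=0:+1/96 = 1/96; (3j)²=5/84 [(1 4 3; 1 -2 1)], sign=+1
I_A²/I_B² = (1/21)/(5/84) = 4/5

4/5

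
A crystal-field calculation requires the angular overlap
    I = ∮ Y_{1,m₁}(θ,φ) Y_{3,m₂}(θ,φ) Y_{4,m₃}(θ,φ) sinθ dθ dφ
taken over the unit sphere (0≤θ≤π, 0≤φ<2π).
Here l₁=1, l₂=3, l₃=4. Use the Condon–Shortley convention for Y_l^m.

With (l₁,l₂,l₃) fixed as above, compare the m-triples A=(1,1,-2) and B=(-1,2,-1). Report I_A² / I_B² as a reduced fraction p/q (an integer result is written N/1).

5/1

Same 1,3,4: normalisation and zero-m 3j drop out of the ratio.
A: Δ: 0! 2! 6! / 9! → 1/252; sum: t=0:+1/96 = 1/96; 3j²(1 3 4; 1 1 -2) = Δ·Π!·Σ² = 5/84  (sign +1)
B: Δ: 0! 2! 6! / 9! → 1/252; sum: t=0:+1/240 = 1/240; 3j²(1 3 4; -1 2 -1) = Δ·Π!·Σ² = 1/84  (sign -1)
I_A²/I_B² = (5/84)/(1/84) = 5/1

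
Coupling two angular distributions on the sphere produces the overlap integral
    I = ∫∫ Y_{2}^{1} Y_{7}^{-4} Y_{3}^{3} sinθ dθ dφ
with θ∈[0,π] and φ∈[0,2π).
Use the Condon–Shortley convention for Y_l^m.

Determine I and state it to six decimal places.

triangle: need 5≤l₃≤9, have 3; I=0

0.000000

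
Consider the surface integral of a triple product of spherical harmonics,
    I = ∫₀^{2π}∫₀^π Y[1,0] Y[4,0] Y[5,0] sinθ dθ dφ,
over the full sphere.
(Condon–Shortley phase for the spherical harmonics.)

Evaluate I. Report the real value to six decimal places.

Checks pass: Σm=0; 10 even; l₃=5∈[3,5].
(2·1+1)(2·4+1)(2·5+1) = 297
Δ: 0! 2! 8! / 11! → 1/495
sum: t=0:+1/576 = 1/576
3j²(1 4 5; 0 0 0) = Δ·Π!·Σ² = 5/99  (sign -1)
(m-triple is (0,0,0) — same symbol as above.)
combine: 4πI² = 297·5/99·5/99 = 25/33
take √, sign +1: I = 0.24553200

0.245532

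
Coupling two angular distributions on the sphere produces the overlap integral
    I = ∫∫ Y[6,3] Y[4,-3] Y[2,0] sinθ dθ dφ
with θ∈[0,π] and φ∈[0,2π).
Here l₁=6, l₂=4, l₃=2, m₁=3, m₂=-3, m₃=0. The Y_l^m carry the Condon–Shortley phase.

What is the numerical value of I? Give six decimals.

Rules hold: Σm=0, L=12 even, 2≤2≤10.
N = 13·9·5 = 585
Δ = 8!·4!·0!/13! = 1/6435
Racah Σ t=4..4: t=4:+1/2304 = 1/2304
⇒ 3j(6 4 2; 0 0 0)² = 5/143, sgn +1
Racah Σ t=1..1: t=1:−1/20160 = -1/20160
⇒ 3j(6 4 2; 3 -3 0)² = 12/715, sgn -1
4πI² = N·(3j₀)²·(3jₘ)² = 540/1573
I = -1·√(0.343293/4π) = -0.16528277

-0.165283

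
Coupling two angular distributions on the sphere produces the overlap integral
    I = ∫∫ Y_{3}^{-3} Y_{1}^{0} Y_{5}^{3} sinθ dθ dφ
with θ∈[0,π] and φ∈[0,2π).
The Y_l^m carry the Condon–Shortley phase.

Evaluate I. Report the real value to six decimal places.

l₃=5 ∉ [2,4] — triangle fails ⇒ I = 0

0.000000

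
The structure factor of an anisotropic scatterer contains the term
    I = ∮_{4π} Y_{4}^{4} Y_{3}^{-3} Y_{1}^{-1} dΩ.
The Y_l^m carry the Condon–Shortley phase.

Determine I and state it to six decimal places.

Rules hold: Σm=0, L=8 even, 1≤1≤7.
N = 9·7·3 = 189
Δ = 6!·2!·0!/9! = 1/252
Racah Σ t=3..3: t=3:−1/36 = -1/36
⇒ 3j(4 3 1; 0 0 0)² = 4/63, sgn +1
Racah Σ t=0..0: t=0:+1/1440 = 1/1440
⇒ 3j(4 3 1; 4 -3 -1)² = 1/9, sgn +1
4πI² = N·(3j₀)²·(3jₘ)² = 4/3
I = +1·√(1.33333/4π) = 0.32573501

0.325735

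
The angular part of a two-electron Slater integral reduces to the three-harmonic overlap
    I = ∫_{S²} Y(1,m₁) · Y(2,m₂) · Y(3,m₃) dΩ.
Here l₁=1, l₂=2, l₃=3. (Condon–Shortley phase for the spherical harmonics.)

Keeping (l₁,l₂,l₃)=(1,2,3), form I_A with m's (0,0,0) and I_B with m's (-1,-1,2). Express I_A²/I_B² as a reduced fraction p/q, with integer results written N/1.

l's match ⇒ only the (l;m) 3-j factors differ between A and B.
A: triangle coeff Δ(1,2,3) = 1/105; Σ_t [0,0]: t=0:+1/4 = 1/4; (3j)²=3/35 [(1 2 3; 0 0 0)], sign=-1
B: triangle coeff Δ(1,2,3) = 1/105; Σ_t [0,0]: t=0:+1/12 = 1/12; (3j)²=2/21 [(1 2 3; -1 -1 2)], sign=-1
I_A²/I_B² = (3/35)/(2/21) = 9/10

9/10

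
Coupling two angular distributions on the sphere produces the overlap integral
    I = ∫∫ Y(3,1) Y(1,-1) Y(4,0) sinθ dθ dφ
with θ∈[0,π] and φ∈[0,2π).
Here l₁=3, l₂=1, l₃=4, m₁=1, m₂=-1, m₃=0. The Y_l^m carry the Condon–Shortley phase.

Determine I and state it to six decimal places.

0.150786

Checks pass: Σm=0; 8 even; l₃=4∈[2,4].
(2·3+1)(2·1+1)(2·4+1) = 189
Δ: 0! 6! 2! / 9! → 1/252
sum: t=0:+1/36 = 1/36
3j²(3 1 4; 0 0 0) = Δ·Π!·Σ² = 4/63  (sign +1)
sum: t=0:+1/96 = 1/96
3j²(3 1 4; 1 -1 0) = Δ·Π!·Σ² = 1/42  (sign +1)
combine: 4πI² = 189·4/63·1/42 = 2/7
take √, sign +1: I = 0.15078601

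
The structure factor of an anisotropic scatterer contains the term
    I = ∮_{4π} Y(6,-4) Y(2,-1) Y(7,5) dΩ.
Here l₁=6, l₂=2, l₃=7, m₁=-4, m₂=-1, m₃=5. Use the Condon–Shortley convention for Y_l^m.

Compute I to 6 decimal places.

l₁+l₂+l₃=15 is odd: 3j(l;000)=0 ⇒ I=0

0.000000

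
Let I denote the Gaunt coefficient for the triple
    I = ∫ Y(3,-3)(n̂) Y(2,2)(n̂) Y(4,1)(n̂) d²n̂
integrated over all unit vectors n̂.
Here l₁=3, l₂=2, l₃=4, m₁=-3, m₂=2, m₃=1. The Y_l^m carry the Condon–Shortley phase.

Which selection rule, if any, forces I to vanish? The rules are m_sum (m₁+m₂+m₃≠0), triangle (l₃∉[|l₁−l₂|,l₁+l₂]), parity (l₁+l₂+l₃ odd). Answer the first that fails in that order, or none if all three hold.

azimuthal sum: -3 + 2 + 1 = 0  ✓
1 ≤ 4 ≤ 5 (triangle on l)  ✓
L = 3 + 2 + 4 = 9 (odd)  ✗

parity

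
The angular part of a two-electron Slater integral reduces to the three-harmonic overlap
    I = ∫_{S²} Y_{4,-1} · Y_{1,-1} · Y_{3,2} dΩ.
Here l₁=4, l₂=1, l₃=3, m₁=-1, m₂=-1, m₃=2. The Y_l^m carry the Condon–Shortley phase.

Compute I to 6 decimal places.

-0.106622

Checks pass: Σm=0; 8 even; l₃=3∈[3,5].
(2·4+1)(2·1+1)(2·3+1) = 189
Δ: 2! 6! 0! / 9! → 1/252
sum: t=1:−1/36 = -1/36
3j²(4 1 3; 0 0 0) = Δ·Π!·Σ² = 4/63  (sign +1)
sum: t=0:+1/240 = 1/240
3j²(4 1 3; -1 -1 2) = Δ·Π!·Σ² = 1/84  (sign -1)
combine: 4πI² = 189·4/63·1/84 = 1/7
take √, sign -1: I = -0.10662181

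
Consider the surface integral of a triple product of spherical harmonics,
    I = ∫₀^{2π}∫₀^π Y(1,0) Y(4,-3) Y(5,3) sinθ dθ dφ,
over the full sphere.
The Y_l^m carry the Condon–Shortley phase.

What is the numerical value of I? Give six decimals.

m-sum 0 ✓  L=10 even ✓  3≤5≤5 ✓
Π(2lᵢ+1) = 3×9×11 = 297
triangle coeff Δ(1,4,5) = 1/495
Σ_t [0,0]: t=0:+1/576 = 1/576
(3j)²=5/99 [(1 4 5; 0 0 0)], sign=-1
Σ_t [0,0]: t=0:+1/5040 = 1/5040
(3j)²=16/495 [(1 4 5; 0 -3 3)], sign=+1
⇒ 4πI² = 16/33
I = (-1)√(16/33/(4π)) = -0.19642560

-0.196426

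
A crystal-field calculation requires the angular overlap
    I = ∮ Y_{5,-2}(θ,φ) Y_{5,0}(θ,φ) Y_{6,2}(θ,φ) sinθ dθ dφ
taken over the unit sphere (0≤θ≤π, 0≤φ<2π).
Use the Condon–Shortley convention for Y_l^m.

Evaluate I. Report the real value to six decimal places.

Checks pass: Σm=0; 16 even; l₃=6∈[0,10].
(2·5+1)(2·5+1)(2·6+1) = 1573
Δ: 4! 6! 6! / 17! → 1/28588560
sum: t=0:+1/345600 t=1:−1/13824 t=2:+1/5184 t=3:−1/13824 t=4:+1/345600 = 7/129600
3j²(5 5 6; 0 0 0) = Δ·Π!·Σ² = 80/7293  (sign +1)
sum: t=1:−1/207360 t=2:+1/17280 t=3:−1/13824 t=4:+1/103680 = -1/103680
3j²(5 5 6; -2 0 2) = Δ·Π!·Σ² = 10/7293  (sign -1)
combine: 4πI² = 1573·80/7293·10/7293 = 800/33813
take √, sign -1: I = -0.04339086

-0.043391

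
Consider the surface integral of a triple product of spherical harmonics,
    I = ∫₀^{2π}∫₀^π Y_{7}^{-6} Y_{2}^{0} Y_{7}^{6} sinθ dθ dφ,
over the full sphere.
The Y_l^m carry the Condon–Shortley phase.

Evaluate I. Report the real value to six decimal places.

Rules hold: Σm=0, L=16 even, 5≤7≤9.
N = 15·5·15 = 1125
Δ = 2!·12!·2!/17! = 1/185640
Racah Σ t=0..2: t=0:+1/2419200 t=1:−1/518400 t=2:+1/2419200 = -1/907200
⇒ 3j(7 2 7; 0 0 0)² = 56/3315, sgn +1
Racah Σ t=1..2: t=1:−1/479001600 t=2:+1/159667200 = 1/239500800
⇒ 3j(7 2 7; -6 0 6)² = 26/1785, sgn -1
4πI² = N·(3j₀)²·(3jₘ)² = 80/289
I = -1·√(0.276817/4π) = -0.14841956

-0.148420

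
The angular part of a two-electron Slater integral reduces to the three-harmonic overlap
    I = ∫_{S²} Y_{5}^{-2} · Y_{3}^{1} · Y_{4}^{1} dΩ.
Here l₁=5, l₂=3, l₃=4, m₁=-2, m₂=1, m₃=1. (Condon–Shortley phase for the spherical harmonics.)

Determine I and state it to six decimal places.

0.148044

m-sum 0 ✓  L=12 even ✓  2≤4≤8 ✓
Π(2lᵢ+1) = 11×7×9 = 693
triangle coeff Δ(5,3,4) = 1/180180
Σ_t [1,3]: t=1:−1/576 t=2:+1/144 t=3:−1/576 = 1/288
(3j)²=20/1001 [(5 3 4; 0 0 0)], sign=+1
Σ_t [2,4]: t=2:+1/960 t=3:−1/288 t=4:+1/1728 = -1/540
(3j)²=128/6435 [(5 3 4; -2 1 1)], sign=+1
⇒ 4πI² = 512/1859
I = (+1)√(512/1859/(4π)) = 0.14804384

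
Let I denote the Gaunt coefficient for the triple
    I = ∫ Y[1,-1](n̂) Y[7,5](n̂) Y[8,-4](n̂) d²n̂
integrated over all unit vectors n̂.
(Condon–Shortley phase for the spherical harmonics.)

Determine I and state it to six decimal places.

m-sum 0 ✓  L=16 even ✓  6≤8≤8 ✓
Π(2lᵢ+1) = 3×15×17 = 765
triangle coeff Δ(1,7,8) = 1/2040
Σ_t [0,0]: t=0:+1/25401600 = 1/25401600
(3j)²=8/255 [(1 7 8; 0 0 0)], sign=+1
Σ_t [0,0]: t=0:+1/1916006400 = 1/1916006400
(3j)²=1/340 [(1 7 8; -1 5 -4)], sign=+1
⇒ 4πI² = 6/85
I = (+1)√(6/85/(4π)) = 0.07494820

0.074948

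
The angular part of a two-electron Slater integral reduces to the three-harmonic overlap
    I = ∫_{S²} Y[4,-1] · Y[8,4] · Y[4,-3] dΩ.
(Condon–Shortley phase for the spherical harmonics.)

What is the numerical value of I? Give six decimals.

0.188506

Rules hold: Σm=0, L=16 even, 4≤4≤12.
N = 9·17·9 = 1377
Δ = 8!·0!·8!/17! = 1/218790
Racah Σ t=4..4: t=4:+1/331776 = 1/331776
⇒ 3j(4 8 4; 0 0 0)² = 490/21879, sgn +1
Racah Σ t=5..5: t=5:−1/3628800 = -1/3628800
⇒ 3j(4 8 4; -1 4 -3)² = 16/1105, sgn +1
4πI² = N·(3j₀)²·(3jₘ)² = 14112/31603
I = +1·√(0.44654/4π) = 0.18850601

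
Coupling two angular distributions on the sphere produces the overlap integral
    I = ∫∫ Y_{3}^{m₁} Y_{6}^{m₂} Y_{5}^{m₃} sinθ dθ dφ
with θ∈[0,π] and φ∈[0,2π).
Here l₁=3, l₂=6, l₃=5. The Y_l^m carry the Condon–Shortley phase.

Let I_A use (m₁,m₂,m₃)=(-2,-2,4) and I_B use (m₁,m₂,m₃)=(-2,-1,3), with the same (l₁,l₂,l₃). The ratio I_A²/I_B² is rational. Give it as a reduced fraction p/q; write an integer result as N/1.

l's match ⇒ only the (l;m) 3-j factors differ between A and B.
A: triangle coeff Δ(3,6,5) = 1/675675; Σ_t [3,4]: t=3:−1/60480 t=4:+1/967680 = -1/64512; (3j)²=15/1001 [(3 6 5; -2 -2 4)], sign=+1
B: triangle coeff Δ(3,6,5) = 1/675675; Σ_t [3,4]: t=3:−1/17280 t=4:+1/120960 = -1/20160; (3j)²=64/3003 [(3 6 5; -2 -1 3)], sign=-1
I_A²/I_B² = (15/1001)/(64/3003) = 45/64

45/64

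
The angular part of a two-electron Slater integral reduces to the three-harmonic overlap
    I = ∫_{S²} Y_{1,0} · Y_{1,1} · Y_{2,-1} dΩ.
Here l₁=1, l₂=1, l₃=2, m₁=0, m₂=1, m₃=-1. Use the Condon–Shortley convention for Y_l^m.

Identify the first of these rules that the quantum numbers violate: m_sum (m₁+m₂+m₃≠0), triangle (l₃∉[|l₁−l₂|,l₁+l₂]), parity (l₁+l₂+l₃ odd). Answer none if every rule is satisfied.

none

m₁+m₂+m₃ = 0 + 1 − 1 = 0  ✓
triangle: |1−1|=0 ≤ l₃=2 ≤ 1+1=2  ✓
parity: l₁+l₂+l₃ = 4 is even  ✓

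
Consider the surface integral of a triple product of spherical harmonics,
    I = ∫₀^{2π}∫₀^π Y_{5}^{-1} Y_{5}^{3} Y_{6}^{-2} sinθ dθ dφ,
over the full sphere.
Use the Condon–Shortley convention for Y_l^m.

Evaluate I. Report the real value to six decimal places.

m-sum 0 ✓  L=16 even ✓  0≤6≤10 ✓
Π(2lᵢ+1) = 11×11×13 = 1573
triangle coeff Δ(5,5,6) = 1/28588560
Σ_t [0,4]: t=0:+1/345600 t=1:−1/13824 t=2:+1/5184 t=3:−1/13824 t=4:+1/345600 = 7/129600
(3j)²=80/7293 [(5 5 6; 0 0 0)], sign=+1
Σ_t [2,4]: t=2:+1/138240 t=3:−1/25920 t=4:+1/55296 = -11/829440
(3j)²=11/1326 [(5 5 6; -1 3 -2)], sign=-1
⇒ 4πI² = 4840/33813
I = (-1)√(4840/33813/(4π)) = -0.10672739

-0.106727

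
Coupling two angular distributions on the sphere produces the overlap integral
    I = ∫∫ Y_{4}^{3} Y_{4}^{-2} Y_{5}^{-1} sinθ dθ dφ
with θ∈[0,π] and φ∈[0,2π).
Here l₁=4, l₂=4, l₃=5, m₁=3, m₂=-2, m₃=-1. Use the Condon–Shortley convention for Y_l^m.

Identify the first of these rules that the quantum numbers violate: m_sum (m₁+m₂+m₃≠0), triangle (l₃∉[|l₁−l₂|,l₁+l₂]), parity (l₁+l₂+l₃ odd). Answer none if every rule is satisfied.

parity

Σmᵢ = 0  ✓
l₃∈[|l₁−l₂|,l₁+l₂]=[0,8], have l₃=5  ✓
Σlᵢ = 13 ⇒ odd  ✗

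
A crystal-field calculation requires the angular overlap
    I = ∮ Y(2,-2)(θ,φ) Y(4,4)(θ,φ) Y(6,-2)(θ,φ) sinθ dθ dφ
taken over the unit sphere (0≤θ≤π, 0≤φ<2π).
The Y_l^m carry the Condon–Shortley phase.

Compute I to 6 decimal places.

Checks pass: Σm=0; 12 even; l₃=6∈[2,6].
(2·2+1)(2·4+1)(2·6+1) = 585
Δ: 0! 4! 8! / 13! → 1/6435
sum: t=0:+1/2304 = 1/2304
3j²(2 4 6; 0 0 0) = Δ·Π!·Σ² = 5/143  (sign +1)
sum: t=0:+1/967680 = 1/967680
3j²(2 4 6; -2 4 -2) = Δ·Π!·Σ² = 1/6435  (sign +1)
combine: 4πI² = 585·5/143·1/6435 = 5/1573
take √, sign +1: I = 0.01590434

0.015904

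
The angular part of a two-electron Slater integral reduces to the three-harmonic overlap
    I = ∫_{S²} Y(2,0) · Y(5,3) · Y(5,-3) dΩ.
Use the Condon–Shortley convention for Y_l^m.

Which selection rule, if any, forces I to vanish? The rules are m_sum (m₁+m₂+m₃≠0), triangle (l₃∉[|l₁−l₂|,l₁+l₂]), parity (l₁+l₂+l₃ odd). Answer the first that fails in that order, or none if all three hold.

none

azimuthal sum: 0 + 3 − 3 = 0  ✓
3 ≤ 5 ≤ 7 (triangle on l)  ✓
L = 2 + 5 + 5 = 12 (even)  ✓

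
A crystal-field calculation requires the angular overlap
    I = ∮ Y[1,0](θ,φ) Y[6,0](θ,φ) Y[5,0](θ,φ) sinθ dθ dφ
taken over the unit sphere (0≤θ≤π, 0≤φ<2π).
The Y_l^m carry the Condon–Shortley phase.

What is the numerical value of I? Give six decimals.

0.245154

m-sum 0 ✓  L=12 even ✓  5≤5≤7 ✓
Π(2lᵢ+1) = 3×13×11 = 429
triangle coeff Δ(1,6,5) = 1/858
Σ_t [1,1]: t=1:−1/14400 = -1/14400
(3j)²=6/143 [(1 6 5; 0 0 0)], sign=+1
(m-triple is (0,0,0) — same symbol as above.)
⇒ 4πI² = 108/143
I = (+1)√(108/143/(4π)) = 0.24515397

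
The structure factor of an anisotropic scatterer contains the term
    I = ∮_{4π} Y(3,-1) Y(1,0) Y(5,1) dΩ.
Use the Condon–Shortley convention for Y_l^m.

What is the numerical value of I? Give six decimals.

l₃=5 ∉ [2,4] — triangle fails ⇒ I = 0

0.000000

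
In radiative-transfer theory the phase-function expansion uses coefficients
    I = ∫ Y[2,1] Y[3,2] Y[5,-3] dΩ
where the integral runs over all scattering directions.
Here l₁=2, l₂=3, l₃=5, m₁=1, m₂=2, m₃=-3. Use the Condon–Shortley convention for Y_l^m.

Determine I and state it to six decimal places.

-0.253584

Checks pass: Σm=0; 10 even; l₃=5∈[1,5].
(2·2+1)(2·3+1)(2·5+1) = 385
Δ: 0! 4! 6! / 11! → 1/2310
sum: t=0:+1/144 = 1/144
3j²(2 3 5; 0 0 0) = Δ·Π!·Σ² = 10/231  (sign -1)
sum: t=0:+1/720 = 1/720
3j²(2 3 5; 1 2 -3) = Δ·Π!·Σ² = 8/165  (sign +1)
combine: 4πI² = 385·10/231·8/165 = 80/99
take √, sign -1: I = -0.25358436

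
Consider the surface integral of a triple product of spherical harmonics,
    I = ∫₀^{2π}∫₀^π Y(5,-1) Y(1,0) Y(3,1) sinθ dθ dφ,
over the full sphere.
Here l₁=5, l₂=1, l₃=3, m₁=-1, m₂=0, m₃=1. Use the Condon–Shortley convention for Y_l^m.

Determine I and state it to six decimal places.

l₃=3 ∉ [4,6] — triangle fails ⇒ I = 0

0.000000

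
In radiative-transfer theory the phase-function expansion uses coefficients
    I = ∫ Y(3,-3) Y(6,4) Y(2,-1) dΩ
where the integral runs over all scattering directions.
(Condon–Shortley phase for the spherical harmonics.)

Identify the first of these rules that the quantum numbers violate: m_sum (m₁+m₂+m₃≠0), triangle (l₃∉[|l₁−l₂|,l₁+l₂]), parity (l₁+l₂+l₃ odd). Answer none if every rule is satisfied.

m₁+m₂+m₃ = -3 + 4 − 1 = 0  ✓
triangle: |3−6|=3 ≤ l₃=2 ≤ 3+6=9  ✗
parity: l₁+l₂+l₃ = 11 is odd

triangle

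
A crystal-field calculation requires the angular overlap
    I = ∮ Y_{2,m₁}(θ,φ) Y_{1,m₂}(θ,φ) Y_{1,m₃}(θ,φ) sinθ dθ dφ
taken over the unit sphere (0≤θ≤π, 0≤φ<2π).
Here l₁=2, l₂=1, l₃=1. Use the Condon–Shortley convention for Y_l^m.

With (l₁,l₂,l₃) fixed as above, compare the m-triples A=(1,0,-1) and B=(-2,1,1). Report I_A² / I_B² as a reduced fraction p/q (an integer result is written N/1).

l's match ⇒ only the (l;m) 3-j factors differ between A and B.
A: triangle coeff Δ(2,1,1) = 1/30; Σ_t [1,1]: t=1:−1/2 = -1/2; (3j)²=1/10 [(2 1 1; 1 0 -1)], sign=-1
B: triangle coeff Δ(2,1,1) = 1/30; Σ_t [2,2]: t=2:+1/4 = 1/4; (3j)²=1/5 [(2 1 1; -2 1 1)], sign=+1
I_A²/I_B² = (1/10)/(1/5) = 1/2

1/2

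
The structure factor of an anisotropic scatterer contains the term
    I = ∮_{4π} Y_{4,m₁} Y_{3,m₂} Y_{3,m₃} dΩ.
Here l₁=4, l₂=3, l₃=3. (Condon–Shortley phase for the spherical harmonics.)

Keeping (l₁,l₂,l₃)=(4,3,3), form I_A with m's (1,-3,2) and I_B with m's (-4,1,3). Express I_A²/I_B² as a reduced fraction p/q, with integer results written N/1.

Shared (l₁,l₂,l₃)=(4,3,3): N and (l;000)² cancel in I_A²/I_B².
A: Δ = 4!·4!·2!/11! = 1/34650; Racah Σ t=0..0: t=0:+1/288 = 1/288; ⇒ 3j(4 3 3; 1 -3 2)² = 5/231, sgn -1
B: Δ = 4!·4!·2!/11! = 1/34650; Racah Σ t=4..4: t=4:+1/1152 = 1/1152; ⇒ 3j(4 3 3; -4 1 3)² = 1/33, sgn +1
I_A²/I_B² = (5/231)/(1/33) = 5/7

5/7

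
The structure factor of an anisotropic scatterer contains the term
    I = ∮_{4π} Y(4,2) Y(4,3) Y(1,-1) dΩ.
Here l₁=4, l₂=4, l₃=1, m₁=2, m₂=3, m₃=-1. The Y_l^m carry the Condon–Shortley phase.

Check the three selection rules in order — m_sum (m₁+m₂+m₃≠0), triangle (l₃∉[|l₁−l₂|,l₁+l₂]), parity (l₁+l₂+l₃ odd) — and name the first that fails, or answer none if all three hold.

m_sum

m₁+m₂+m₃ = 2 + 3 − 1 = 4  ✗
triangle: |4−4|=0 ≤ l₃=1 ≤ 4+4=8
parity: l₁+l₂+l₃ = 9 is odd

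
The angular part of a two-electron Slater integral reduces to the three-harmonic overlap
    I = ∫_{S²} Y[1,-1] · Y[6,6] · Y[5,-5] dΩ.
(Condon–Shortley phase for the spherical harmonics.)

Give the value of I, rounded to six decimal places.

0.331940

Checks pass: Σm=0; 12 even; l₃=5∈[5,7].
(2·1+1)(2·6+1)(2·5+1) = 429
Δ: 2! 0! 10! / 13! → 1/858
sum: t=1:−1/14400 = -1/14400
3j²(1 6 5; 0 0 0) = Δ·Π!·Σ² = 6/143  (sign +1)
sum: t=2:+1/7257600 = 1/7257600
3j²(1 6 5; -1 6 -5) = Δ·Π!·Σ² = 1/13  (sign +1)
combine: 4πI² = 429·6/143·1/13 = 18/13
take √, sign +1: I = 0.33194004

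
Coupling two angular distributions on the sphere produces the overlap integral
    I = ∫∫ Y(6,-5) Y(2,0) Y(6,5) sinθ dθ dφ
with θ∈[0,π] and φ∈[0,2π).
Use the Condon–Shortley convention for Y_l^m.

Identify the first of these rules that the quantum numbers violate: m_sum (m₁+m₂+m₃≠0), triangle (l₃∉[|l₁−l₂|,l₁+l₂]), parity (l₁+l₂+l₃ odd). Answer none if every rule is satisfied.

azimuthal sum: -5 + 0 + 5 = 0  ✓
4 ≤ 6 ≤ 8 (triangle on l)  ✓
L = 6 + 2 + 6 = 14 (even)  ✓

none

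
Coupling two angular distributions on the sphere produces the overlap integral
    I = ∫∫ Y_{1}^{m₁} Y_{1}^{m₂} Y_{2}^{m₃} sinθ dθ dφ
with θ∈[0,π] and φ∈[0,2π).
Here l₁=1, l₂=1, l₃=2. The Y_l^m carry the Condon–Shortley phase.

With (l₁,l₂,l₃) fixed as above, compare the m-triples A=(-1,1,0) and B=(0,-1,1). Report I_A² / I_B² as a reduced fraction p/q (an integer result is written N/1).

l's match ⇒ only the (l;m) 3-j factors differ between A and B.
A: triangle coeff Δ(1,1,2) = 1/30; Σ_t [0,0]: t=0:+1/4 = 1/4; (3j)²=1/30 [(1 1 2; -1 1 0)], sign=+1
B: triangle coeff Δ(1,1,2) = 1/30; Σ_t [0,0]: t=0:+1/2 = 1/2; (3j)²=1/10 [(1 1 2; 0 -1 1)], sign=-1
I_A²/I_B² = (1/30)/(1/10) = 1/3

1/3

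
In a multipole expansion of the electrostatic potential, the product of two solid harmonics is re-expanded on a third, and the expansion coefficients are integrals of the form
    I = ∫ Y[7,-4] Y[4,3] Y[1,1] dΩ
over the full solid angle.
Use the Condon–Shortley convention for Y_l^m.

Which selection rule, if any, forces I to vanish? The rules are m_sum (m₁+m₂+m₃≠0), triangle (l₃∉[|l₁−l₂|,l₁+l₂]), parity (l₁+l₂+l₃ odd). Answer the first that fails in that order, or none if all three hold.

triangle

azimuthal sum: -4 + 3 + 1 = 0  ✓
3 ≤ 1 ≤ 11 (triangle on l)  ✗
L = 7 + 4 + 1 = 12 (even)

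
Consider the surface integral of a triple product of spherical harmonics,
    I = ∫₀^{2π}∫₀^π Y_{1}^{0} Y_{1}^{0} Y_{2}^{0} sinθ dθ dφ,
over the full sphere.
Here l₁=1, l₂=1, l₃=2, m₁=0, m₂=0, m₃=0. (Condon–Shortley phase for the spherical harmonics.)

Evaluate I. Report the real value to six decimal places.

Rules hold: Σm=0, L=4 even, 0≤2≤2.
N = 3·3·5 = 45
Δ = 0!·2!·2!/5! = 1/30
Racah Σ t=0..0: t=0:+1/1 = 1/1
⇒ 3j(1 1 2; 0 0 0)² = 2/15, sgn +1
(m-triple is (0,0,0) — same symbol as above.)
4πI² = N·(3j₀)²·(3jₘ)² = 4/5
I = +1·√(0.8/4π) = 0.25231325

0.252313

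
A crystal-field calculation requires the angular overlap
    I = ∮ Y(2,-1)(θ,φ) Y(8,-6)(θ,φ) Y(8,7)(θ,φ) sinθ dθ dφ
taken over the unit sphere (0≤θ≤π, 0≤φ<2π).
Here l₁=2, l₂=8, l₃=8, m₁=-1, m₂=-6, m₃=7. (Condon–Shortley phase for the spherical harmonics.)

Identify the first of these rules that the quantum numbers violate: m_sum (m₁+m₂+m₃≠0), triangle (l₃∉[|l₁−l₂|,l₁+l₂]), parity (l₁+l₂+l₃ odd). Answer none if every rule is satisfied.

Σmᵢ = 0  ✓
l₃∈[|l₁−l₂|,l₁+l₂]=[6,10], have l₃=8  ✓
Σlᵢ = 18 ⇒ even  ✓

none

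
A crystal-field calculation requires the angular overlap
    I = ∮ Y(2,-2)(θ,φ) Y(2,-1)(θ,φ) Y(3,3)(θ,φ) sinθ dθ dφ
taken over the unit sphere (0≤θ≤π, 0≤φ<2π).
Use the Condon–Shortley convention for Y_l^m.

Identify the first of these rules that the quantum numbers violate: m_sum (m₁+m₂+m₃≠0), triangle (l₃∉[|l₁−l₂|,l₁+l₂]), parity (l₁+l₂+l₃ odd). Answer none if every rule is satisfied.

azimuthal sum: -2 − 1 + 3 = 0  ✓
0 ≤ 3 ≤ 4 (triangle on l)  ✓
L = 2 + 2 + 3 = 7 (odd)  ✗

parity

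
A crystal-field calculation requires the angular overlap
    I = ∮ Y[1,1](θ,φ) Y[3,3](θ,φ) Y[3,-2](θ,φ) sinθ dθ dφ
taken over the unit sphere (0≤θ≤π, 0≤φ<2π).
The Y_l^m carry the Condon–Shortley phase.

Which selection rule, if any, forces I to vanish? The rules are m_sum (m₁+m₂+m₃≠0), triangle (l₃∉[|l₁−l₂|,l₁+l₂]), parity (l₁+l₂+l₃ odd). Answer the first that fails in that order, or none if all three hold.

azimuthal sum: 1 + 3 − 2 = 2  ✗
2 ≤ 3 ≤ 4 (triangle on l)
L = 1 + 3 + 3 = 7 (odd)

m_sum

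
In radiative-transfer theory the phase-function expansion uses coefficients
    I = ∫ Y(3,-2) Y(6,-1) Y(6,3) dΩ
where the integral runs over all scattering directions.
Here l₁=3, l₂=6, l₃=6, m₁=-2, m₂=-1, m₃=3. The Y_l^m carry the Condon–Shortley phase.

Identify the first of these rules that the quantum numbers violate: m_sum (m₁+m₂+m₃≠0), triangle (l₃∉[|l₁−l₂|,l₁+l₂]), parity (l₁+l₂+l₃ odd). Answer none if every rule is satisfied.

azimuthal sum: -2 − 1 + 3 = 0  ✓
3 ≤ 6 ≤ 9 (triangle on l)  ✓
L = 3 + 6 + 6 = 15 (odd)  ✗

parity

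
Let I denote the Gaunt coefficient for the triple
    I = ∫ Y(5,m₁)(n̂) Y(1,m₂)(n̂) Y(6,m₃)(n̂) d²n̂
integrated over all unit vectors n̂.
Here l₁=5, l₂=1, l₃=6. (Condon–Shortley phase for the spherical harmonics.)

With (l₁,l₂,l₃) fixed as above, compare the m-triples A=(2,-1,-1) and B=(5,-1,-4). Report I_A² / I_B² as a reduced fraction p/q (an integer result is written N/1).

10/1

Shared (l₁,l₂,l₃)=(5,1,6): N and (l;000)² cancel in I_A²/I_B².
A: Δ = 0!·10!·2!/13! = 1/858; Racah Σ t=0..0: t=0:+1/60480 = 1/60480; ⇒ 3j(5 1 6; 2 -1 -1)² = 5/429, sgn -1
B: Δ = 0!·10!·2!/13! = 1/858; Racah Σ t=0..0: t=0:+1/7257600 = 1/7257600; ⇒ 3j(5 1 6; 5 -1 -4)² = 1/858, sgn +1
I_A²/I_B² = (5/429)/(1/858) = 10/1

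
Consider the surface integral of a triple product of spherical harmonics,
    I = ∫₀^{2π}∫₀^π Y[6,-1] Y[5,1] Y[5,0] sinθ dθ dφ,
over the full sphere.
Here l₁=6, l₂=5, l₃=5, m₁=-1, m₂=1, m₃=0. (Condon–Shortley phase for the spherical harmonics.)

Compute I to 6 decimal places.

Rules hold: Σm=0, L=16 even, 1≤5≤11.
N = 13·11·11 = 1573
Δ = 6!·6!·4!/17! = 1/28588560
Racah Σ t=1..5: t=1:−1/345600 t=2:+1/13824 t=3:−1/5184 t=4:+1/13824 t=5:−1/345600 = -7/129600
⇒ 3j(6 5 5; 0 0 0)² = 80/7293, sgn +1
Racah Σ t=2..6: t=2:+1/138240 t=3:−1/10368 t=4:+1/6912 t=5:−1/34560 t=6:+1/2073600 = 7/259200
⇒ 3j(6 5 5; -1 1 0)² = 28/7293, sgn -1
4πI² = N·(3j₀)²·(3jₘ)² = 2240/33813
I = -1·√(0.0662467/4π) = -0.07260679

-0.072607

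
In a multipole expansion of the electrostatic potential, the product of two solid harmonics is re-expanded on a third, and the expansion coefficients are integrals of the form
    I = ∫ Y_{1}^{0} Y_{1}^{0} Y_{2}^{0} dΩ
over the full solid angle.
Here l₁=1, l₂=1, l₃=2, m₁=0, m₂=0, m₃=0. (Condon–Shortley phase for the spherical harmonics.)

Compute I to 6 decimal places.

0.252313

Rules hold: Σm=0, L=4 even, 0≤2≤2.
N = 3·3·5 = 45
Δ = 0!·2!·2!/5! = 1/30
Racah Σ t=0..0: t=0:+1/1 = 1/1
⇒ 3j(1 1 2; 0 0 0)² = 2/15, sgn +1
(m-triple is (0,0,0) — same symbol as above.)
4πI² = N·(3j₀)²·(3jₘ)² = 4/5
I = +1·√(0.8/4π) = 0.25231325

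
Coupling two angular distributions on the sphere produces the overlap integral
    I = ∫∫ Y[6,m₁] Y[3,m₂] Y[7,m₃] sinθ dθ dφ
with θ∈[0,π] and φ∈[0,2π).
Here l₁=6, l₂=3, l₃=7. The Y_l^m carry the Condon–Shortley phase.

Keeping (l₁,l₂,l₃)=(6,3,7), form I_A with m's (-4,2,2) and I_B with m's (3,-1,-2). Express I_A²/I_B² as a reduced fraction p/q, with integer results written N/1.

6400/4107

Shared (l₁,l₂,l₃)=(6,3,7): N and (l;000)² cancel in I_A²/I_B².
A: Δ = 2!·10!·4!/17! = 1/2042040; Racah Σ t=1..2: t=1:−1/8709120 t=2:+1/967680 = 1/1088640; ⇒ 3j(6 3 7; -4 2 2)² = 800/51051, sgn -1
B: Δ = 2!·10!·4!/17! = 1/2042040; Racah Σ t=0..2: t=0:+1/241920 t=1:−1/483840 t=2:+1/17418240 = 37/17418240; ⇒ 3j(6 3 7; 3 -1 -2)² = 1369/136136, sgn -1
I_A²/I_B² = (800/51051)/(1369/136136) = 6400/4107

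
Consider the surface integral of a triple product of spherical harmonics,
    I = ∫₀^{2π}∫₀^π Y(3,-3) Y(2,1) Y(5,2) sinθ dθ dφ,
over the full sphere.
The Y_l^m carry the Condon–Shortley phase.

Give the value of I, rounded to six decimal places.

Rules hold: Σm=0, L=10 even, 1≤5≤5.
N = 7·5·11 = 385
Δ = 0!·6!·4!/11! = 1/2310
Racah Σ t=0..0: t=0:+1/144 = 1/144
⇒ 3j(3 2 5; 0 0 0)² = 10/231, sgn -1
Racah Σ t=0..0: t=0:+1/4320 = 1/4320
⇒ 3j(3 2 5; -3 1 2)² = 1/330, sgn -1
4πI² = N·(3j₀)²·(3jₘ)² = 5/99
I = +1·√(0.0505051/4π) = 0.06339609

0.063396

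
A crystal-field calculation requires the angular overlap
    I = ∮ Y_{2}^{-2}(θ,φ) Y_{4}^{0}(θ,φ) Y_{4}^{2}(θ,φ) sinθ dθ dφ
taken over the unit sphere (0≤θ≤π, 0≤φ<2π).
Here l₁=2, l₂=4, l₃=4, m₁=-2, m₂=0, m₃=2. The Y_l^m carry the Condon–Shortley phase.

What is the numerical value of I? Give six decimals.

Rules hold: Σm=0, L=10 even, 2≤4≤6.
N = 5·9·9 = 405
Δ = 2!·2!·6!/11! = 1/13860
Racah Σ t=0..2: t=0:+1/192 t=1:−1/36 t=2:+1/192 = -5/288
⇒ 3j(2 4 4; 0 0 0)² = 20/693, sgn -1
Racah Σ t=2..2: t=2:+1/192 = 1/192
⇒ 3j(2 4 4; -2 0 2)² = 3/77, sgn +1
4πI² = N·(3j₀)²·(3jₘ)² = 2700/5929
I = -1·√(0.455389/4π) = -0.19036462

-0.190365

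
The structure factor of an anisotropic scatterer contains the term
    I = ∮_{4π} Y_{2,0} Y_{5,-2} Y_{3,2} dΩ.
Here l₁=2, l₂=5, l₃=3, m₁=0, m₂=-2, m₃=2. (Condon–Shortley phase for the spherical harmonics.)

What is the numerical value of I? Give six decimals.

m-sum 0 ✓  L=10 even ✓  3≤3≤7 ✓
Π(2lᵢ+1) = 5×11×7 = 385
triangle coeff Δ(2,5,3) = 1/2310
Σ_t [2,2]: t=2:+1/144 = 1/144
(3j)²=10/231 [(2 5 3; 0 0 0)], sign=-1
Σ_t [2,2]: t=2:+1/480 = 1/480
(3j)²=3/110 [(2 5 3; 0 -2 2)], sign=-1
⇒ 4πI² = 5/11
I = (+1)√(5/11/(4π)) = 0.19018827

0.190188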